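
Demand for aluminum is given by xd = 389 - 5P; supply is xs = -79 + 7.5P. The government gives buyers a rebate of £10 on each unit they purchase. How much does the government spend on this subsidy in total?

Pre-subsidy: 389 - 5P = -79 + 7.5P gives P* = 37.44, x* = 201.8.
With the rebate, buyers effectively pay Pb = Ps − 10, where Ps is the price sellers receive.
Demand in terms of Ps becomes xd = 389 − 5(Ps − 10) = 439 - 5Ps. Setting this equal to supply: 439 - 5Ps = -79 + 7.5Ps, so Ps = 41.44.
Buyers pay Pb = 41.44 − 10 = 31.44; x' = -79 + 7.5·41.44 = 231.8.
Government outlay = subsidy × quantity = 10 × 231.8 = 2318.

Government cost = £2318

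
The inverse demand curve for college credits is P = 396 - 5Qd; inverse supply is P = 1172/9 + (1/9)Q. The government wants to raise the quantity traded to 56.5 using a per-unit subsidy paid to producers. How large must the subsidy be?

Required subsidy s = 23 per unit

At Q = 56.5, from the demand curve buyers pay Pb = 396 − 5·56.5 = 113.5; from the supply curve sellers need Ps = 1172/9 + (1/9)·56.5 = 136.5.
The subsidy must fill the gap: s = Ps − Pb = 136.5 − 113.5 = 23.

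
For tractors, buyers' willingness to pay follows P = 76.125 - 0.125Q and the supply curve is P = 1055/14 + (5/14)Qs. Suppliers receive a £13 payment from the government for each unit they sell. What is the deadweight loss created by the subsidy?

Deadweight loss = 4732/27

Pre-subsidy: 76.125 - 0.125Q = 1055/14 + (5/14)Q gives Q* = 43/27 and P* = 2050/27.
With the subsidy, sellers receive Ps = Pb + 13 for each unit, where Pb is the price buyers pay.
On the curves, Pb = 76.125 - 0.125Q and Ps = 1055/14 + (5/14)Q; the wedge Ps − Pb = 13 gives 1055/14 + (5/14)Q − (76.125 - 0.125Q) = 13, so Q' = 257/9.
Then Pb = 76.125 − 0.125·(257/9) = 653/9 and Ps = 1055/14 + (5/14)·(257/9) = 770/9.
The subsidy expands output by 257/9 − 43/27 = 728/27 past the efficient level; on those units the gap between marginal cost and willingness to pay runs from 0 up to 13.
DWL = ½ × 13 × 728/27 = 4732/27.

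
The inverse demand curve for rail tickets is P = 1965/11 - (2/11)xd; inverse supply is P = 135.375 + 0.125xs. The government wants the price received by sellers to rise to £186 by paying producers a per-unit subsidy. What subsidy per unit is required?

Required subsidy s = £81 per unit

At a seller price of 186, quantity supplied is -1083 + 8·186 = 405.
Buyers absorb 405 only when they pay Pb = 1965/11 − (2/11)·405 = 105.
s = Ps − Pb = 186 − 105 = 81.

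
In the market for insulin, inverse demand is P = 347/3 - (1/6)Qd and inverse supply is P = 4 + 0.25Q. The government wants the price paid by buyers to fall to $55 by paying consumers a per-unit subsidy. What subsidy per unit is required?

Required subsidy s = $40 per unit

At a buyer price of 55, quantity demanded is 694 − 6·55 = 364.
Sellers supply 364 only when they receive Ps = 4 + 0.25·364 = 95.
s = Ps − Pb = 95 − 55 = 40.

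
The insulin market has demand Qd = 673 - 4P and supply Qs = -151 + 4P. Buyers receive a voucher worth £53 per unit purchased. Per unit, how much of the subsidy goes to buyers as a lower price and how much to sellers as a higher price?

Pre-subsidy: 673 - 4P = -151 + 4P gives P* = 103, Q* = 261.
With the rebate, buyers effectively pay Pb = Ps − 53, where Ps is the price sellers receive.
Demand in terms of Ps becomes Qd = 673 − 4(Ps − 53) = 885 - 4Ps. Setting this equal to supply: 885 - 4Ps = -151 + 4Ps, so Ps = 129.5.
Buyers pay Pb = 129.5 − 53 = 76.5; Q' = -151 + 4·129.5 = 367.
Buyers' price falls by P* − Pb = 103 − 76.5 = 26.5; sellers' price rises by Ps − P* = 129.5 − 103 = 26.5.

Buyers gain £26.5 per unit; sellers gain £26.5 per unit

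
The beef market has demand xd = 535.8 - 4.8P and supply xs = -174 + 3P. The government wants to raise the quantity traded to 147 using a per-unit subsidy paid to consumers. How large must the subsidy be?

At x = 147, invert demand for the buyer price: Pb = (535.8 − 147)/4.8 = 81; invert supply for the seller price: Ps = (147 − (-174))/3 = 107.
The subsidy must fill the gap: s = Ps − Pb = 107 − 81 = 26.

Required subsidy s = 26 per unit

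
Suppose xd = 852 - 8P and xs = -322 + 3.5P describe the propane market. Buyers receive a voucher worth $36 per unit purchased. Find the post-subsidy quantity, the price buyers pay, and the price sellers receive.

x' = 2828/23; buyers pay 2096/23; sellers receive 2924/23

Pre-subsidy: 852 - 8P = -322 + 3.5P gives P* = 2348/23, x* = 812/23.
With the rebate, buyers effectively pay Pb = Ps − 36, where Ps is the price sellers receive.
Demand in terms of Ps becomes xd = 852 − 8(Ps − 36) = 1140 - 8Ps. Setting this equal to supply: 1140 - 8Ps = -322 + 3.5Ps, so Ps = 2924/23.
Buyers pay Pb = 2924/23 − 36 = 2096/23; x' = -322 + 3.5·(2924/23) = 2828/23.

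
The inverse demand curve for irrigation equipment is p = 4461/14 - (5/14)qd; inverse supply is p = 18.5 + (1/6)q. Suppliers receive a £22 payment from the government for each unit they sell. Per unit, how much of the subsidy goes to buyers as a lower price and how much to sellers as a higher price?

Pre-subsidy: 4461/14 - (5/14)q = 18.5 + (1/6)q gives q* = 573 and p* = 114.
With the subsidy, sellers receive ps = pb + 22 for each unit, where pb is the price buyers pay.
On the curves, pb = 4461/14 - (5/14)q and ps = 18.5 + (1/6)q; the wedge ps − pb = 22 gives 18.5 + (1/6)q − (4461/14 - (5/14)q) = 22, so q' = 615.
Then pb = 4461/14 − (5/14)·615 = 99 and ps = 18.5 + (1/6)·615 = 121.
Buyers' price falls by p* − pb = 114 − 99 = 15; sellers' price rises by ps − p* = 121 − 114 = 7.

Buyers gain £15 per unit; sellers gain £7 per unit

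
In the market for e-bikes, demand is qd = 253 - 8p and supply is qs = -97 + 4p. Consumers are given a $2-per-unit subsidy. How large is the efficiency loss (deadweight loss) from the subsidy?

Pre-subsidy: 253 - 8p = -97 + 4p gives p* = 175/6, q* = 59/3.
With the rebate, buyers effectively pay pb = ps − 2, where ps is the price sellers receive.
Demand in terms of ps becomes qd = 253 − 8(ps − 2) = 269 - 8ps. Setting this equal to supply: 269 - 8ps = -97 + 4ps, so ps = 30.5.
Buyers pay pb = 30.5 − 2 = 28.5; q' = -97 + 4·30.5 = 25.
The subsidy expands output by 25 − 59/3 = 16/3 past the efficient level; on those units the gap between marginal cost and willingness to pay runs from 0 up to 2.
DWL = ½ × 2 × 16/3 = 16/3.

Deadweight loss = 16/3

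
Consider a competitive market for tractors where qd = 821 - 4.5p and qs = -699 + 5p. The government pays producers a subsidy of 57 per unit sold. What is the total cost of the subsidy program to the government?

Government cost = 13452

Pre-subsidy: 821 - 4.5p = -699 + 5p gives p* = 160, q* = 101.
With the subsidy, sellers receive ps = pb + 57 for each unit, where pb is the price buyers pay.
Supply in terms of pb becomes qs = -699 + 5(pb + 57) = -414 + 5pb. Setting this equal to demand: 821 - 4.5pb = -414 + 5pb, so pb = 130.
Sellers receive ps = 130 + 57 = 187; q' = 821 − 4.5·130 = 236.
Government outlay = subsidy × quantity = 57 × 236 = 13452.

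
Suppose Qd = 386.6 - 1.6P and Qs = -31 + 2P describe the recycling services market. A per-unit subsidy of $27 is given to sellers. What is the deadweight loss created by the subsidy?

Deadweight loss = $324

Pre-subsidy: 386.6 - 1.6P = -31 + 2P gives P* = 116, Q* = 201.
With the subsidy, sellers receive Ps = Pb + 27 for each unit, where Pb is the price buyers pay.
Supply in terms of Pb becomes Qs = -31 + 2(Pb + 27) = 23 + 2Pb. Setting this equal to demand: 386.6 - 1.6Pb = 23 + 2Pb, so Pb = 101.
Sellers receive Ps = 101 + 27 = 128; Q' = 386.6 − 1.6·101 = 225.
The subsidy expands output by 225 − 201 = 24 past the efficient level; on those units the gap between marginal cost and willingness to pay runs from 0 up to 27.
DWL = ½ × 27 × 24 = 324.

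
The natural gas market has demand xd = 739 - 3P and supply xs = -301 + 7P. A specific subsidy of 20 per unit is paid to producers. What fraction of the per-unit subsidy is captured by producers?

Pre-subsidy: 739 - 3P = -301 + 7P gives P* = 104, x* = 427.
With the subsidy, sellers receive Ps = Pb + 20 for each unit, where Pb is the price buyers pay.
Supply in terms of Pb becomes xs = -301 + 7(Pb + 20) = -161 + 7Pb. Setting this equal to demand: 739 - 3Pb = -161 + 7Pb, so Pb = 90.
Sellers receive Ps = 90 + 20 = 110; x' = 739 − 3·90 = 469.
Buyers' price falls by P* − Pb = 104 − 90 = 14; sellers' price rises by Ps − P* = 110 − 104 = 6.
So producers capture 6/20 = 0.3 of each unit of subsidy.

Producer share = 0.3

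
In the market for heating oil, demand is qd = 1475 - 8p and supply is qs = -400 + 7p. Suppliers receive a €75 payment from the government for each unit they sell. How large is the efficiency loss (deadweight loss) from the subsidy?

Pre-subsidy: 1475 - 8p = -400 + 7p gives p* = 125, q* = 475.
With the subsidy, sellers receive ps = pb + 75 for each unit, where pb is the price buyers pay.
Supply in terms of pb becomes qs = -400 + 7(pb + 75) = 125 + 7pb. Setting this equal to demand: 1475 - 8pb = 125 + 7pb, so pb = 90.
Sellers receive ps = 90 + 75 = 165; q' = 1475 − 8·90 = 755.
The subsidy expands output by 755 − 475 = 280 past the efficient level; on those units the gap between marginal cost and willingness to pay runs from 0 up to 75.
DWL = ½ × 75 × 280 = 10500.

Deadweight loss = €10500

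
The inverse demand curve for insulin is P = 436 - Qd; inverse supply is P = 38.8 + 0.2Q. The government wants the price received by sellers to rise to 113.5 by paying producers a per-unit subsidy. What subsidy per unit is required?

Required subsidy s = 51 per unit

At a seller price of 113.5, quantity supplied is -194 + 5·113.5 = 373.5.
Buyers absorb 373.5 only when they pay Pb = 436 − 1·373.5 = 62.5.
s = Ps − Pb = 113.5 − 62.5 = 51.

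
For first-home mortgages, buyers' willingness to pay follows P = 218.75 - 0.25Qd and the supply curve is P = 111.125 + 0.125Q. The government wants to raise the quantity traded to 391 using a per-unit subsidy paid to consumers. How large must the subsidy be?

At Q = 391, from the demand curve buyers pay Pb = 218.75 − 0.25·391 = 121; from the supply curve sellers need Ps = 111.125 + 0.125·391 = 160.
The subsidy must fill the gap: s = Ps − Pb = 160 − 121 = 39.

Required subsidy s = 39 per unit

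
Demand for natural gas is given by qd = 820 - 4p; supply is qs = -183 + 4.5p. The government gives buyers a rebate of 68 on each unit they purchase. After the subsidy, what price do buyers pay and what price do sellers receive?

Buyers pay 82; sellers receive 150

Pre-subsidy: 820 - 4p = -183 + 4.5p gives p* = 118, q* = 348.
With the rebate, buyers effectively pay pb = ps − 68, where ps is the price sellers receive.
Demand in terms of ps becomes qd = 820 − 4(ps − 68) = 1092 - 4ps. Setting this equal to supply: 1092 - 4ps = -183 + 4.5ps, so ps = 150.
Buyers pay pb = 150 − 68 = 82; q' = -183 + 4.5·150 = 492.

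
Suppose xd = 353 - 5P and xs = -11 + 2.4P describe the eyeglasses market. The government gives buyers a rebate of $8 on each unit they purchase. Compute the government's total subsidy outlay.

Government cost = 35528/37

Pre-subsidy: 353 - 5P = -11 + 2.4P gives P* = 1820/37, x* = 3961/37.
With the rebate, buyers effectively pay Pb = Ps − 8, where Ps is the price sellers receive.
Demand in terms of Ps becomes xd = 353 − 5(Ps − 8) = 393 - 5Ps. Setting this equal to supply: 393 - 5Ps = -11 + 2.4Ps, so Ps = 2020/37.
Buyers pay Pb = 2020/37 − 8 = 1724/37; x' = -11 + 2.4·(2020/37) = 4441/37.
Government outlay = subsidy × quantity = 8 × 4441/37 = 35528/37.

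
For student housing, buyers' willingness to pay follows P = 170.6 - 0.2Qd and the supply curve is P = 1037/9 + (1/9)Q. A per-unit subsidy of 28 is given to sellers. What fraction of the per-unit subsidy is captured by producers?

Producer share = 5/14

Pre-subsidy: 170.6 - 0.2Q = 1037/9 + (1/9)Q gives Q* = 178 and P* = 135.
With the subsidy, sellers receive Ps = Pb + 28 for each unit, where Pb is the price buyers pay.
On the curves, Pb = 170.6 - 0.2Q and Ps = 1037/9 + (1/9)Q; the wedge Ps − Pb = 28 gives 1037/9 + (1/9)Q − (170.6 - 0.2Q) = 28, so Q' = 268.
Then Pb = 170.6 − 0.2·268 = 117 and Ps = 1037/9 + (1/9)·268 = 145.
Buyers' price falls by P* − Pb = 135 − 117 = 18; sellers' price rises by Ps − P* = 145 − 135 = 10.
So producers capture 10/28 = 5/14 of each unit of subsidy.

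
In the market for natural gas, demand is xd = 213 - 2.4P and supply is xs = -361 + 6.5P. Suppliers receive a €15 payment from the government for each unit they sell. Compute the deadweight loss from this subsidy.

Deadweight loss = 17550/89

Pre-subsidy: 213 - 2.4P = -361 + 6.5P gives P* = 5740/89, x* = 5181/89.
With the subsidy, sellers receive Ps = Pb + 15 for each unit, where Pb is the price buyers pay.
Supply in terms of Pb becomes xs = -361 + 6.5(Pb + 15) = -263.5 + 6.5Pb. Setting this equal to demand: 213 - 2.4Pb = -263.5 + 6.5Pb, so Pb = 4765/89.
Sellers receive Ps = 4765/89 + 15 = 6100/89; x' = 213 − 2.4·(4765/89) = 7521/89.
The subsidy expands output by 7521/89 − 5181/89 = 2340/89 past the efficient level; on those units the gap between marginal cost and willingness to pay runs from 0 up to 15.
DWL = ½ × 15 × 2340/89 = 17550/89.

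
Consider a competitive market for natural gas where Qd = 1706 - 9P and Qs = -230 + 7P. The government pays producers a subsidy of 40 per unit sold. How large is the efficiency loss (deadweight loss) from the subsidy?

Deadweight loss = 3150

Pre-subsidy: 1706 - 9P = -230 + 7P gives P* = 121, Q* = 617.
With the subsidy, sellers receive Ps = Pb + 40 for each unit, where Pb is the price buyers pay.
Supply in terms of Pb becomes Qs = -230 + 7(Pb + 40) = 50 + 7Pb. Setting this equal to demand: 1706 - 9Pb = 50 + 7Pb, so Pb = 103.5.
Sellers receive Ps = 103.5 + 40 = 143.5; Q' = 1706 − 9·103.5 = 774.5.
The subsidy expands output by 774.5 − 617 = 157.5 past the efficient level; on those units the gap between marginal cost and willingness to pay runs from 0 up to 40.
DWL = ½ × 40 × 157.5 = 3150.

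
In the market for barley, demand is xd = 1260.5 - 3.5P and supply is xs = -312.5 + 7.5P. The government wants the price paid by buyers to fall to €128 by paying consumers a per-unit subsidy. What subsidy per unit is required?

Required subsidy s = €22 per unit

At a buyer price of 128, quantity demanded is 1260.5 − 3.5·128 = 812.5.
Sellers supply 812.5 only when they receive Ps with -312.5 + 7.5·Ps = 812.5, i.e. Ps = 150.
s = Ps − Pb = 150 − 128 = 22.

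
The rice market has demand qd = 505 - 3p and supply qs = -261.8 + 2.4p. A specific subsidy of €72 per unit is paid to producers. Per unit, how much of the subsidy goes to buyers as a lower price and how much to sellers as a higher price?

Buyers gain €32 per unit; sellers gain €40 per unit

Pre-subsidy: 505 - 3p = -261.8 + 2.4p gives p* = 142, q* = 79.
With the subsidy, sellers receive ps = pb + 72 for each unit, where pb is the price buyers pay.
Supply in terms of pb becomes qs = -261.8 + 2.4(pb + 72) = -89 + 2.4pb. Setting this equal to demand: 505 - 3pb = -89 + 2.4pb, so pb = 110.
Sellers receive ps = 110 + 72 = 182; q' = 505 − 3·110 = 175.
Buyers' price falls by p* − pb = 142 − 110 = 32; sellers' price rises by ps − p* = 182 − 142 = 40.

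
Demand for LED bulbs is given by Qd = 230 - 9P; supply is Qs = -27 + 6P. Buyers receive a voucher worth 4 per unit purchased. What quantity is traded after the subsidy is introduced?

Q' = 90.2

Pre-subsidy: 230 - 9P = -27 + 6P gives P* = 257/15, Q* = 75.8.
With the rebate, buyers effectively pay Pb = Ps − 4, where Ps is the price sellers receive.
Demand in terms of Ps becomes Qd = 230 − 9(Ps − 4) = 266 - 9Ps. Setting this equal to supply: 266 - 9Ps = -27 + 6Ps, so Ps = 293/15.
Buyers pay Pb = 293/15 − 4 = 233/15; Q' = -27 + 6·(293/15) = 90.2.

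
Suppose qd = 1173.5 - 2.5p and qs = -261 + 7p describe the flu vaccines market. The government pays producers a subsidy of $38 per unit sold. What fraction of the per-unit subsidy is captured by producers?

Producer share = 5/19

Pre-subsidy: 1173.5 - 2.5p = -261 + 7p gives p* = 151, q* = 796.
With the subsidy, sellers receive ps = pb + 38 for each unit, where pb is the price buyers pay.
Supply in terms of pb becomes qs = -261 + 7(pb + 38) = 5 + 7pb. Setting this equal to demand: 1173.5 - 2.5pb = 5 + 7pb, so pb = 123.
Sellers receive ps = 123 + 38 = 161; q' = 1173.5 − 2.5·123 = 866.
Buyers' price falls by p* − pb = 151 − 123 = 28; sellers' price rises by ps − p* = 161 − 151 = 10.
So producers capture 10/38 = 5/19 of each unit of subsidy.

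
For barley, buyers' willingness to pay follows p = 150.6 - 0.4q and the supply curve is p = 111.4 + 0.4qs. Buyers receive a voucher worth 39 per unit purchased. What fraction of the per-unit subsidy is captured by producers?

Producer share = 0.5

Pre-subsidy: 150.6 - 0.4q = 111.4 + 0.4q gives q* = 49 and p* = 131.
With the rebate, buyers effectively pay pb = ps − 39, where ps is the price sellers receive.
On the curves, pb = 150.6 - 0.4q and ps = 111.4 + 0.4q; the wedge ps − pb = 39 gives 111.4 + 0.4q − (150.6 - 0.4q) = 39, so q' = 97.75.
Then pb = 150.6 − 0.4·97.75 = 111.5 and ps = 111.4 + 0.4·97.75 = 150.5.
Buyers' price falls by p* − pb = 131 − 111.5 = 19.5; sellers' price rises by ps − p* = 150.5 − 131 = 19.5.
So producers capture 19.5/39 = 0.5 of each unit of subsidy.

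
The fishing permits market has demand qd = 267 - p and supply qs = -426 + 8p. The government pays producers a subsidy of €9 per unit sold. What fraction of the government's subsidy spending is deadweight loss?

DWL / government spending = 2/99

Pre-subsidy: 267 - p = -426 + 8p gives p* = 77, q* = 190.
With the subsidy, sellers receive ps = pb + 9 for each unit, where pb is the price buyers pay.
Supply in terms of pb becomes qs = -426 + 8(pb + 9) = -354 + 8pb. Setting this equal to demand: 267 - pb = -354 + 8pb, so pb = 69.
Sellers receive ps = 69 + 9 = 78; q' = 267 − 1·69 = 198.
ΔCS = ½(190 + 198)(77 − 69) = 1552; ΔPS = ½(190 + 198)(78 − 77) = 194.
Government spending = 9 × 198 = 1782.
DWL = ½ × 9 × (198 − 190) = 36; fraction = 36 / 1782 = 2/99.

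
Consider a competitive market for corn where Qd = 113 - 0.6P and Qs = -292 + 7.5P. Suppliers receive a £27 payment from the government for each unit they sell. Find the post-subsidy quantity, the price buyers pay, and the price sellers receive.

Q' = 98; buyers pay £25; sellers receive £52

Pre-subsidy: 113 - 0.6P = -292 + 7.5P gives P* = 50, Q* = 83.
With the subsidy, sellers receive Ps = Pb + 27 for each unit, where Pb is the price buyers pay.
Supply in terms of Pb becomes Qs = -292 + 7.5(Pb + 27) = -89.5 + 7.5Pb. Setting this equal to demand: 113 - 0.6Pb = -89.5 + 7.5Pb, so Pb = 25.
Sellers receive Ps = 25 + 27 = 52; Q' = 113 − 0.6·25 = 98.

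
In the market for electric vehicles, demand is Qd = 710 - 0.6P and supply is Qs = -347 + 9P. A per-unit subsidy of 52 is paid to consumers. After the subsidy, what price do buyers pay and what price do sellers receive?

Pre-subsidy: 710 - 0.6P = -347 + 9P gives P* = 5285/48, Q* = 643.9375.
With the rebate, buyers effectively pay Pb = Ps − 52, where Ps is the price sellers receive.
Demand in terms of Ps becomes Qd = 710 − 0.6(Ps − 52) = 741.2 - 0.6Ps. Setting this equal to supply: 741.2 - 0.6Ps = -347 + 9Ps, so Ps = 5441/48.
Buyers pay Pb = 5441/48 − 52 = 2945/48; Q' = -347 + 9·(5441/48) = 673.1875.

Buyers pay 2945/48; sellers receive 5441/48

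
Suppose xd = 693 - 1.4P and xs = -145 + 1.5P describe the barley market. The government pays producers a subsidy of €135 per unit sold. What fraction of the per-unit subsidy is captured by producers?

Pre-subsidy: 693 - 1.4P = -145 + 1.5P gives P* = 8380/29, x* = 8365/29.
With the subsidy, sellers receive Ps = Pb + 135 for each unit, where Pb is the price buyers pay.
Supply in terms of Pb becomes xs = -145 + 1.5(Pb + 135) = 57.5 + 1.5Pb. Setting this equal to demand: 693 - 1.4Pb = 57.5 + 1.5Pb, so Pb = 6355/29.
Sellers receive Ps = 6355/29 + 135 = 10270/29; x' = 693 − 1.4·(6355/29) = 11200/29.
Buyers' price falls by P* − Pb = 8380/29 − 6355/29 = 2025/29; sellers' price rises by Ps − P* = 10270/29 − 8380/29 = 1890/29.
So producers capture (1890/29)/135 = 14/29 of each unit of subsidy.

Producer share = 14/29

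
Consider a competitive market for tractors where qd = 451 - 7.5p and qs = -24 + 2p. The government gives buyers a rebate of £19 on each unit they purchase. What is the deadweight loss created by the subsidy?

Deadweight loss = £285

Pre-subsidy: 451 - 7.5p = -24 + 2p gives p* = 50, q* = 76.
With the rebate, buyers effectively pay pb = ps − 19, where ps is the price sellers receive.
Demand in terms of ps becomes qd = 451 − 7.5(ps − 19) = 593.5 - 7.5ps. Setting this equal to supply: 593.5 - 7.5ps = -24 + 2ps, so ps = 65.
Buyers pay pb = 65 − 19 = 46; q' = -24 + 2·65 = 106.
The subsidy expands output by 106 − 76 = 30 past the efficient level; on those units the gap between marginal cost and willingness to pay runs from 0 up to 19.
DWL = ½ × 19 × 30 = 285.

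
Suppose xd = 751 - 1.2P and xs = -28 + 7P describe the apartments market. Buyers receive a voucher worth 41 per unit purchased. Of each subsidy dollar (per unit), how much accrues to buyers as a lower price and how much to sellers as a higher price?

Pre-subsidy: 751 - 1.2P = -28 + 7P gives P* = 95, x* = 637.
With the rebate, buyers effectively pay Pb = Ps − 41, where Ps is the price sellers receive.
Demand in terms of Ps becomes xd = 751 − 1.2(Ps − 41) = 800.2 - 1.2Ps. Setting this equal to supply: 800.2 - 1.2Ps = -28 + 7Ps, so Ps = 101.
Buyers pay Pb = 101 − 41 = 60; x' = -28 + 7·101 = 679.
Buyers' price falls by P* − Pb = 95 − 60 = 35; sellers' price rises by Ps − P* = 101 − 95 = 6.

Buyers gain 35 per unit; sellers gain 6 per unit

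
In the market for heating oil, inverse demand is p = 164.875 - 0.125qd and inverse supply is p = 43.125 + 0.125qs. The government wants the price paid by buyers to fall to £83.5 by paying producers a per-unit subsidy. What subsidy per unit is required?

At a buyer price of 83.5, quantity demanded is 1319 − 8·83.5 = 651.
Sellers supply 651 only when they receive ps = 43.125 + 0.125·651 = 124.5.
s = ps − pb = 124.5 − 83.5 = 41.

Required subsidy s = £41 per unit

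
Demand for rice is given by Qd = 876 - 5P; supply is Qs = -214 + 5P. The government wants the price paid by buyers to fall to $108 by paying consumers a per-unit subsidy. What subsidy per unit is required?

Required subsidy s = $2 per unit

At a buyer price of 108, quantity demanded is 876 − 5·108 = 336.
Sellers supply 336 only when they receive Ps with -214 + 5·Ps = 336, i.e. Ps = 110.
s = Ps − Pb = 110 − 108 = 2.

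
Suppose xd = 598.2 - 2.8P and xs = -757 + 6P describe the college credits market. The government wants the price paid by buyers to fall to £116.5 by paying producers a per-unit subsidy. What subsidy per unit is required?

At a buyer price of 116.5, quantity demanded is 598.2 − 2.8·116.5 = 272.
Sellers supply 272 only when they receive Ps with -757 + 6·Ps = 272, i.e. Ps = 171.5.
s = Ps − Pb = 171.5 − 116.5 = 55.

Required subsidy s = £55 per unit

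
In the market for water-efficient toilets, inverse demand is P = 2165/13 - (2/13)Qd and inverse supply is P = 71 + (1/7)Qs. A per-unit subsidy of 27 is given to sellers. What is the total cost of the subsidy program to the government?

Pre-subsidy: 2165/13 - (2/13)Q = 71 + (1/7)Q gives Q* = 322 and P* = 117.
With the subsidy, sellers receive Ps = Pb + 27 for each unit, where Pb is the price buyers pay.
On the curves, Pb = 2165/13 - (2/13)Q and Ps = 71 + (1/7)Q; the wedge Ps − Pb = 27 gives 71 + (1/7)Q − (2165/13 - (2/13)Q) = 27, so Q' = 413.
Then Pb = 2165/13 − (2/13)·413 = 103 and Ps = 71 + (1/7)·413 = 130.
Government outlay = subsidy × quantity = 27 × 413 = 11151.

Government cost = 11151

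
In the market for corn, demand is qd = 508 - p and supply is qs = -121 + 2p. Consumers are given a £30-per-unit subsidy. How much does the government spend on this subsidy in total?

Pre-subsidy: 508 - p = -121 + 2p gives p* = 629/3, q* = 895/3.
With the rebate, buyers effectively pay pb = ps − 30, where ps is the price sellers receive.
Demand in terms of ps becomes qd = 508 − 1(ps − 30) = 538 - ps. Setting this equal to supply: 538 - ps = -121 + 2ps, so ps = 659/3.
Buyers pay pb = 659/3 − 30 = 569/3; q' = -121 + 2·(659/3) = 955/3.
Government outlay = subsidy × quantity = 30 × 955/3 = 9550.

Government cost = £9550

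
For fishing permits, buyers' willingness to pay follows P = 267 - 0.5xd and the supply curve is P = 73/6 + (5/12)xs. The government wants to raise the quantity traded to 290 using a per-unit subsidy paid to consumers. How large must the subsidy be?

At x = 290, from the demand curve buyers pay Pb = 267 − 0.5·290 = 122; from the supply curve sellers need Ps = 73/6 + (5/12)·290 = 133.
The subsidy must fill the gap: s = Ps − Pb = 133 − 122 = 11.

Required subsidy s = 11 per unit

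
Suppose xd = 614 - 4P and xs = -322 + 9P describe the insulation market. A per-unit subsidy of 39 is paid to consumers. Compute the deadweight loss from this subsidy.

Pre-subsidy: 614 - 4P = -322 + 9P gives P* = 72, x* = 326.
With the rebate, buyers effectively pay Pb = Ps − 39, where Ps is the price sellers receive.
Demand in terms of Ps becomes xd = 614 − 4(Ps − 39) = 770 - 4Ps. Setting this equal to supply: 770 - 4Ps = -322 + 9Ps, so Ps = 84.
Buyers pay Pb = 84 − 39 = 45; x' = -322 + 9·84 = 434.
The subsidy expands output by 434 − 326 = 108 past the efficient level; on those units the gap between marginal cost and willingness to pay runs from 0 up to 39.
DWL = ½ × 39 × 108 = 2106.

Deadweight loss = 2106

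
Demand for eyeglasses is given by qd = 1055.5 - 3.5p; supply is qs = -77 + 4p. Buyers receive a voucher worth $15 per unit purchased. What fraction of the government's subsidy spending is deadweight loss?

Pre-subsidy: 1055.5 - 3.5p = -77 + 4p gives p* = 151, q* = 527.
With the rebate, buyers effectively pay pb = ps − 15, where ps is the price sellers receive.
Demand in terms of ps becomes qd = 1055.5 − 3.5(ps − 15) = 1108 - 3.5ps. Setting this equal to supply: 1108 - 3.5ps = -77 + 4ps, so ps = 158.
Buyers pay pb = 158 − 15 = 143; q' = -77 + 4·158 = 555.
ΔCS = ½(527 + 555)(151 − 143) = 4328; ΔPS = ½(527 + 555)(158 − 151) = 3787.
Government spending = 15 × 555 = 8325.
DWL = ½ × 15 × (555 − 527) = 210; fraction = 210 / 8325 = 14/555.

DWL / government spending = 14/555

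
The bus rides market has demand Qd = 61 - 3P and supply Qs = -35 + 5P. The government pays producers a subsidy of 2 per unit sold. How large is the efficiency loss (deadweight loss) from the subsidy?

Deadweight loss = 3.75

Pre-subsidy: 61 - 3P = -35 + 5P gives P* = 12, Q* = 25.
With the subsidy, sellers receive Ps = Pb + 2 for each unit, where Pb is the price buyers pay.
Supply in terms of Pb becomes Qs = -35 + 5(Pb + 2) = -25 + 5Pb. Setting this equal to demand: 61 - 3Pb = -25 + 5Pb, so Pb = 10.75.
Sellers receive Ps = 10.75 + 2 = 12.75; Q' = 61 − 3·10.75 = 28.75.
The subsidy expands output by 28.75 − 25 = 3.75 past the efficient level; on those units the gap between marginal cost and willingness to pay runs from 0 up to 2.
DWL = ½ × 2 × 3.75 = 3.75.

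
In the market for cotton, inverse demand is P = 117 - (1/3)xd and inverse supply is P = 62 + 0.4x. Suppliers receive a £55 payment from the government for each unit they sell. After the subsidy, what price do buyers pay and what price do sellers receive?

Buyers pay £67; sellers receive £122

Pre-subsidy: 117 - (1/3)x = 62 + 0.4x gives x* = 75 and P* = 92.
With the subsidy, sellers receive Ps = Pb + 55 for each unit, where Pb is the price buyers pay.
On the curves, Pb = 117 - (1/3)x and Ps = 62 + 0.4x; the wedge Ps − Pb = 55 gives 62 + 0.4x − (117 - (1/3)x) = 55, so x' = 150.
Then Pb = 117 − (1/3)·150 = 67 and Ps = 62 + 0.4·150 = 122.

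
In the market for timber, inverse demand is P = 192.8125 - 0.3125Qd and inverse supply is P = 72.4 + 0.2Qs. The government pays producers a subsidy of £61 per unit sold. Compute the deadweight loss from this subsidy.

Pre-subsidy: 192.8125 - 0.3125Q = 72.4 + 0.2Q gives Q* = 9633/41 and P* = 4895/41.
With the subsidy, sellers receive Ps = Pb + 61 for each unit, where Pb is the price buyers pay.
On the curves, Pb = 192.8125 - 0.3125Q and Ps = 72.4 + 0.2Q; the wedge Ps − Pb = 61 gives 72.4 + 0.2Q − (192.8125 - 0.3125Q) = 61, so Q' = 14513/41.
Then Pb = 192.8125 − 0.3125·(14513/41) = 3370/41 and Ps = 72.4 + 0.2·(14513/41) = 5871/41.
The subsidy expands output by 14513/41 − 9633/41 = 4880/41 past the efficient level; on those units the gap between marginal cost and willingness to pay runs from 0 up to 61.
DWL = ½ × 61 × 4880/41 = 148840/41.

Deadweight loss = 148840/41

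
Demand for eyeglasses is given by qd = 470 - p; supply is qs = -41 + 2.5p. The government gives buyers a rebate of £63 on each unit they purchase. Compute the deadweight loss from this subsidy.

Deadweight loss = £1417.5

Pre-subsidy: 470 - p = -41 + 2.5p gives p* = 146, q* = 324.
With the rebate, buyers effectively pay pb = ps − 63, where ps is the price sellers receive.
Demand in terms of ps becomes qd = 470 − 1(ps − 63) = 533 - ps. Setting this equal to supply: 533 - ps = -41 + 2.5ps, so ps = 164.
Buyers pay pb = 164 − 63 = 101; q' = -41 + 2.5·164 = 369.
The subsidy expands output by 369 − 324 = 45 past the efficient level; on those units the gap between marginal cost and willingness to pay runs from 0 up to 63.
DWL = ½ × 63 × 45 = 1417.5.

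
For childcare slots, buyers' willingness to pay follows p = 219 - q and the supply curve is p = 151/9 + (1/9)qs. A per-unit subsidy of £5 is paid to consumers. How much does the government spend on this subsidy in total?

Government cost = £932.5

Pre-subsidy: 219 - q = 151/9 + (1/9)q gives q* = 182 and p* = 37.
With the rebate, buyers effectively pay pb = ps − 5, where ps is the price sellers receive.
On the curves, pb = 219 - q and ps = 151/9 + (1/9)q; the wedge ps − pb = 5 gives 151/9 + (1/9)q − (219 - q) = 5, so q' = 186.5.
Then pb = 219 − 1·186.5 = 32.5 and ps = 151/9 + (1/9)·186.5 = 37.5.
Government outlay = subsidy × quantity = 5 × 186.5 = 932.5.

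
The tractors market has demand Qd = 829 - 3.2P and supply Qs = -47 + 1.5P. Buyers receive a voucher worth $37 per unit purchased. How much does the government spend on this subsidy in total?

Pre-subsidy: 829 - 3.2P = -47 + 1.5P gives P* = 8760/47, Q* = 10931/47.
With the rebate, buyers effectively pay Pb = Ps − 37, where Ps is the price sellers receive.
Demand in terms of Ps becomes Qd = 829 − 3.2(Ps − 37) = 947.4 - 3.2Ps. Setting this equal to supply: 947.4 - 3.2Ps = -47 + 1.5Ps, so Ps = 9944/47.
Buyers pay Pb = 9944/47 − 37 = 8205/47; Q' = -47 + 1.5·(9944/47) = 12707/47.
Government outlay = subsidy × quantity = 37 × 12707/47 = 470159/47.

Government cost = 470159/47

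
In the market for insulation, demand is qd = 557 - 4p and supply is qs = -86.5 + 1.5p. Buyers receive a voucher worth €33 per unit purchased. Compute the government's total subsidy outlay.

Pre-subsidy: 557 - 4p = -86.5 + 1.5p gives p* = 117, q* = 89.
With the rebate, buyers effectively pay pb = ps − 33, where ps is the price sellers receive.
Demand in terms of ps becomes qd = 557 − 4(ps − 33) = 689 - 4ps. Setting this equal to supply: 689 - 4ps = -86.5 + 1.5ps, so ps = 141.
Buyers pay pb = 141 − 33 = 108; q' = -86.5 + 1.5·141 = 125.
Government outlay = subsidy × quantity = 33 × 125 = 4125.

Government cost = €4125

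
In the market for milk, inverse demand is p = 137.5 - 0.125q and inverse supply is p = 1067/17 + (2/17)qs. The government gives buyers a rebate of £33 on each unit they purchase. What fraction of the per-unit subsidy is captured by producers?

Pre-subsidy: 137.5 - 0.125q = 1067/17 + (2/17)q gives q* = 308 and p* = 99.
With the rebate, buyers effectively pay pb = ps − 33, where ps is the price sellers receive.
On the curves, pb = 137.5 - 0.125q and ps = 1067/17 + (2/17)q; the wedge ps − pb = 33 gives 1067/17 + (2/17)q − (137.5 - 0.125q) = 33, so q' = 444.
Then pb = 137.5 − 0.125·444 = 82 and ps = 1067/17 + (2/17)·444 = 115.
Buyers' price falls by p* − pb = 99 − 82 = 17; sellers' price rises by ps − p* = 115 − 99 = 16.
So producers capture 16/33 = 16/33 of each unit of subsidy.

Producer share = 16/33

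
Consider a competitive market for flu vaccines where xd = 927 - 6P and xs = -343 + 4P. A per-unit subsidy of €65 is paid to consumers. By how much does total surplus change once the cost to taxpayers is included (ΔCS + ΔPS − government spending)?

Net change in total surplus = -€5070

Pre-subsidy: 927 - 6P = -343 + 4P gives P* = 127, x* = 165.
With the rebate, buyers effectively pay Pb = Ps − 65, where Ps is the price sellers receive.
Demand in terms of Ps becomes xd = 927 − 6(Ps − 65) = 1317 - 6Ps. Setting this equal to supply: 1317 - 6Ps = -343 + 4Ps, so Ps = 166.
Buyers pay Pb = 166 − 65 = 101; x' = -343 + 4·166 = 321.
ΔCS = ½(165 + 321)(127 − 101) = 6318; ΔPS = ½(165 + 321)(166 − 127) = 9477.
Government spending = 65 × 321 = 20865.
Net change = 6318 + 9477 − 20865 = -5070. The loss equals the DWL triangle ½·65·156.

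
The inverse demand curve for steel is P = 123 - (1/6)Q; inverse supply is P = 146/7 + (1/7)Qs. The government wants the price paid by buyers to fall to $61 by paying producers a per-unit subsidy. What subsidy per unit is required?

At a buyer price of 61, quantity demanded is 738 − 6·61 = 372.
Sellers supply 372 only when they receive Ps = 146/7 + (1/7)·372 = 74.
s = Ps − Pb = 74 − 61 = 13.

Required subsidy s = $13 per unit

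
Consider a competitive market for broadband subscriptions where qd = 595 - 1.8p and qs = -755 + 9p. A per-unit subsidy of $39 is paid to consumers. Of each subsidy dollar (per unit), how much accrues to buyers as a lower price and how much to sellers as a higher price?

Buyers gain $32.5 per unit; sellers gain $6.5 per unit

Pre-subsidy: 595 - 1.8p = -755 + 9p gives p* = 125, q* = 370.
With the rebate, buyers effectively pay pb = ps − 39, where ps is the price sellers receive.
Demand in terms of ps becomes qd = 595 − 1.8(ps − 39) = 665.2 - 1.8ps. Setting this equal to supply: 665.2 - 1.8ps = -755 + 9ps, so ps = 131.5.
Buyers pay pb = 131.5 − 39 = 92.5; q' = -755 + 9·131.5 = 428.5.
Buyers' price falls by p* − pb = 125 − 92.5 = 32.5; sellers' price rises by ps − p* = 131.5 − 125 = 6.5.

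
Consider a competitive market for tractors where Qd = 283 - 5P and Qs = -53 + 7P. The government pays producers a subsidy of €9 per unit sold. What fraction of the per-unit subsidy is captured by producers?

Producer share = 5/12

Pre-subsidy: 283 - 5P = -53 + 7P gives P* = 28, Q* = 143.
With the subsidy, sellers receive Ps = Pb + 9 for each unit, where Pb is the price buyers pay.
Supply in terms of Pb becomes Qs = -53 + 7(Pb + 9) = 10 + 7Pb. Setting this equal to demand: 283 - 5Pb = 10 + 7Pb, so Pb = 22.75.
Sellers receive Ps = 22.75 + 9 = 31.75; Q' = 283 − 5·22.75 = 169.25.
Buyers' price falls by P* − Pb = 28 − 22.75 = 5.25; sellers' price rises by Ps − P* = 31.75 − 28 = 3.75.
So producers capture 3.75/9 = 5/12 of each unit of subsidy.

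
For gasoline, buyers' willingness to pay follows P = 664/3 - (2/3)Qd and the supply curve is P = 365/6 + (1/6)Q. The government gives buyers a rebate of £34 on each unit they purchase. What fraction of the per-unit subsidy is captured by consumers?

Consumer share = 0.8

Pre-subsidy: 664/3 - (2/3)Q = 365/6 + (1/6)Q gives Q* = 192.6 and P* = 1394/15.
With the rebate, buyers effectively pay Pb = Ps − 34, where Ps is the price sellers receive.
On the curves, Pb = 664/3 - (2/3)Q and Ps = 365/6 + (1/6)Q; the wedge Ps − Pb = 34 gives 365/6 + (1/6)Q − (664/3 - (2/3)Q) = 34, so Q' = 233.4.
Then Pb = 664/3 − (2/3)·233.4 = 986/15 and Ps = 365/6 + (1/6)·233.4 = 1496/15.
Buyers' price falls by P* − Pb = 1394/15 − 986/15 = 27.2; sellers' price rises by Ps − P* = 1496/15 − 1394/15 = 6.8.
So consumers capture 27.2/34 = 0.8 of each unit of subsidy.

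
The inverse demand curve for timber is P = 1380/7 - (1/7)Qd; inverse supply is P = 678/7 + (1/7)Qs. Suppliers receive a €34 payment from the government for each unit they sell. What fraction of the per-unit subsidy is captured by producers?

Producer share = 0.5

Pre-subsidy: 1380/7 - (1/7)Q = 678/7 + (1/7)Q gives Q* = 351 and P* = 147.
With the subsidy, sellers receive Ps = Pb + 34 for each unit, where Pb is the price buyers pay.
On the curves, Pb = 1380/7 - (1/7)Q and Ps = 678/7 + (1/7)Q; the wedge Ps − Pb = 34 gives 678/7 + (1/7)Q − (1380/7 - (1/7)Q) = 34, so Q' = 470.
Then Pb = 1380/7 − (1/7)·470 = 130 and Ps = 678/7 + (1/7)·470 = 164.
Buyers' price falls by P* − Pb = 147 − 130 = 17; sellers' price rises by Ps − P* = 164 − 147 = 17.
So producers capture 17/34 = 0.5 of each unit of subsidy.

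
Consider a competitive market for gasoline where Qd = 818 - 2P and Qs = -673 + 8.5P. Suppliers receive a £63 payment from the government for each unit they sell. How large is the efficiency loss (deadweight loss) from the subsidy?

Deadweight loss = £3213

Pre-subsidy: 818 - 2P = -673 + 8.5P gives P* = 142, Q* = 534.
With the subsidy, sellers receive Ps = Pb + 63 for each unit, where Pb is the price buyers pay.
Supply in terms of Pb becomes Qs = -673 + 8.5(Pb + 63) = -137.5 + 8.5Pb. Setting this equal to demand: 818 - 2Pb = -137.5 + 8.5Pb, so Pb = 91.
Sellers receive Ps = 91 + 63 = 154; Q' = 818 − 2·91 = 636.
The subsidy expands output by 636 − 534 = 102 past the efficient level; on those units the gap between marginal cost and willingness to pay runs from 0 up to 63.
DWL = ½ × 63 × 102 = 3213.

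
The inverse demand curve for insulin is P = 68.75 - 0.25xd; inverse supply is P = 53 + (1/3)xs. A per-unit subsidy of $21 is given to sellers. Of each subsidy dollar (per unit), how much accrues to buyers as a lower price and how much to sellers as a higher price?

Pre-subsidy: 68.75 - 0.25x = 53 + (1/3)x gives x* = 27 and P* = 62.
With the subsidy, sellers receive Ps = Pb + 21 for each unit, where Pb is the price buyers pay.
On the curves, Pb = 68.75 - 0.25x and Ps = 53 + (1/3)x; the wedge Ps − Pb = 21 gives 53 + (1/3)x − (68.75 - 0.25x) = 21, so x' = 63.
Then Pb = 68.75 − 0.25·63 = 53 and Ps = 53 + (1/3)·63 = 74.
Buyers' price falls by P* − Pb = 62 − 53 = 9; sellers' price rises by Ps − P* = 74 − 62 = 12.

Buyers gain $9 per unit; sellers gain $12 per unit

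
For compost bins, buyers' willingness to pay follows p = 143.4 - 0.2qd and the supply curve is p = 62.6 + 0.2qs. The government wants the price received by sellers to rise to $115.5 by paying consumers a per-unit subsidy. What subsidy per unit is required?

At a seller price of 115.5, quantity supplied is -313 + 5·115.5 = 264.5.
Buyers absorb 264.5 only when they pay pb = 143.4 − 0.2·264.5 = 90.5.
s = ps − pb = 115.5 − 90.5 = 25.

Required subsidy s = $25 per unit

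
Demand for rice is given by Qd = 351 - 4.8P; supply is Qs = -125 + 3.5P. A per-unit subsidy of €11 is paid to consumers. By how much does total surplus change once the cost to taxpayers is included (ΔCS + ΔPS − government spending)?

Pre-subsidy: 351 - 4.8P = -125 + 3.5P gives P* = 4760/83, Q* = 6285/83.
With the rebate, buyers effectively pay Pb = Ps − 11, where Ps is the price sellers receive.
Demand in terms of Ps becomes Qd = 351 − 4.8(Ps − 11) = 403.8 - 4.8Ps. Setting this equal to supply: 403.8 - 4.8Ps = -125 + 3.5Ps, so Ps = 5288/83.
Buyers pay Pb = 5288/83 − 11 = 4375/83; Q' = -125 + 3.5·(5288/83) = 8133/83.
ΔCS = ½(6285/83 + 8133/83)(4760/83 − 4375/83) = 2775465/6889; ΔPS = ½(6285/83 + 8133/83)(5288/83 − 4760/83) = 3806352/6889.
Government spending = 11 × 8133/83 = 89463/83.
Net change = 2775465/6889 + 3806352/6889 − 89463/83 = -10164/83. The loss equals the DWL triangle ½·11·1848/83.

Net change in total surplus = -10164/83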